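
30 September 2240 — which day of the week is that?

Wednesday

Doomsday rule: the anchor day for the 2200s is Friday. For year 40: 40÷12 = 3 r 4, and 4÷4 = 1, so 3+4+1 = 8.
Friday + 8 ≡ Saturday — that's 2240's doomsday.
In September the doomsday date is Sep 5.
Sep 30 is 25 days after Sep 5; 25 mod 7 = 4, so Saturday + 4 = Wednesday.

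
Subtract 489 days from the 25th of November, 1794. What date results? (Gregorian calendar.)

July 24, 1793

−365 (one year) → Nov 25, 1793 (124 left).
−25 → Oct 31, 1793 (end of Oct, 31 days; 99 left).
−31 → Sep 30, 1793 (end of Sep, 30 days; 68 left).
−30 → Aug 31, 1793 (end of Aug, 31 days; 38 left).
−31 → Jul 31, 1793 (end of Jul, 31 days; 7 left).
−7 → Jul 24, 1793.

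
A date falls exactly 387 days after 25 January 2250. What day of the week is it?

First find the weekday of Jan 25, 2250. Doomsday rule: the anchor day for the 2200s is Friday. For year 50: 50÷12 = 4 r 2, and 2÷4 = 0, so 4+2+0 = 6.
Friday + 6 ≡ Thursday — that's 2250's doomsday.
In January the doomsday date is Jan 3 (2250 is not a leap year).
Jan 25 is 22 days after Jan 3; 22 mod 7 = 1, so Thursday + 1 = Friday.
387 mod 7 = 2, so 387 days after a Friday is Friday + 2 = Sunday.

Sunday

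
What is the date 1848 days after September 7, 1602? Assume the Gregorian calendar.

+365 (one year) → Sep 7, 1603 (1483 left).
+366 (one year; includes Feb 29, 1604) → Sep 7, 1604 (1117 left).
+365 (one year) → Sep 7, 1605 (752 left).
+365 (one year) → Sep 7, 1606 (387 left).
Sep has 30 days: +24 → Oct 1, 1606 (363 left).
Oct has 31 days: +31 → Nov 1, 1606 (332 left).
Nov has 30 days: +30 → Dec 1, 1606 (302 left).
Dec has 31 days: +31 → Jan 1, 1607 (271 left).
Jan has 31 days: +31 → Feb 1, 1607 (240 left).
Feb has 28 days: +28 → Mar 1, 1607 (212 left).
Mar has 31 days: +31 → Apr 1, 1607 (181 left).
Apr has 30 days: +30 → May 1, 1607 (151 left).
May has 31 days: +31 → Jun 1, 1607 (120 left).
Jun has 30 days: +30 → Jul 1, 1607 (90 left).
Jul has 31 days: +31 → Aug 1, 1607 (59 left).
Aug has 31 days: +31 → Sep 1, 1607 (28 left).
+28 → Sep 29, 1607.

September 29, 1607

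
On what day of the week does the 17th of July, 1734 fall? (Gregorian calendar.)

Saturday

Doomsday rule: the anchor day for the 1700s is Sunday. For year 34: 34÷12 = 2 r 10, and 10÷4 = 2, so 2+10+2 = 14.
Sunday + 14 ≡ Sunday — that's 1734's doomsday.
In July the doomsday date is Jul 11.
Jul 17 is 6 days after Jul 11; 6 mod 7 = 6, so Sunday + 6 = Saturday.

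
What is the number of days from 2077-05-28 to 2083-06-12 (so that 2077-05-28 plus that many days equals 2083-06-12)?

May 28, 2077 → May 28, 2078: 365 days.
May 28, 2078 → May 28, 2079: 365 days.
May 28, 2079 → May 28, 2080: 366 days (Feb 29, 2080 is in that span).
May 28, 2080 → May 28, 2081: 365 days.
May 28, 2081 → May 28, 2082: 365 days.
May 28, 2082 → Jun 28, 2082: 31 days (May has 31).
Jun 28, 2082 → Jul 28, 2082: 30 days (June has 30).
Jul 28, 2082 → Aug 28, 2082: 31 days (July has 31).
Aug 28, 2082 → Sep 28, 2082: 31 days (August has 31).
Sep 28, 2082 → Oct 28, 2082: 30 days (September has 30).
Oct 28, 2082 → Nov 28, 2082: 31 days (October has 31).
Nov 28, 2082 → Dec 28, 2082: 30 days (November has 30).
Dec 28, 2082 → Jan 28, 2083: 31 days (December has 31).
Jan 28, 2083 → Feb 28, 2083: 31 days (January has 31).
Feb 28, 2083 → Mar 28, 2083: 28 days (February has 28).
Mar 28, 2083 → Apr 28, 2083: 31 days (March has 31).
Apr 28, 2083 → May 28, 2083: 30 days (April has 30).
May 28, 2083 → Jun 12, 2083: 15 days.
Total: 2206 days.

2206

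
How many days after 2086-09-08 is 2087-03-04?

Sep 8, 2086 → Oct 8, 2086: 30 days (September has 30).
Oct 8, 2086 → Nov 8, 2086: 31 days (October has 31).
Nov 8, 2086 → Dec 8, 2086: 30 days (November has 30).
Dec 8, 2086 → Jan 8, 2087: 31 days (December has 31).
Jan 8, 2087 → Feb 8, 2087: 31 days (January has 31).
Feb 8, 2087 → Mar 4, 2087: 24 days.
Total: 177 days.

177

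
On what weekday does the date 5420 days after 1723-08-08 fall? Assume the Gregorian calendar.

Tuesday

First find the weekday of Aug 8, 1723. Doomsday rule: the anchor day for the 1700s is Sunday. For year 23: 23÷12 = 1 r 11, and 11÷4 = 2, so 1+11+2 = 14.
Sunday + 14 ≡ Sunday — that's 1723's doomsday.
In August the doomsday date is Aug 8.
Aug 8 is the doomsday itself: Sunday.
5420 mod 7 = 2, so 5420 days after a Sunday is Sunday + 2 = Tuesday.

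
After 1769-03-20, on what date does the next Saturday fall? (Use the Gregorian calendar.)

March 25, 1769

Mar 20, 1769 is a Monday.
From Monday to the next Saturday is 5 days.
Mar 20, 1769 + 5 = Mar 25, 1769.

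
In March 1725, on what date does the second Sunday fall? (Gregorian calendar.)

March 1, 1725 is a Thursday.
The first Sunday is therefore March 4 (3 days later).
The second Sunday is 4 + 1×7 = March 11.

March 11, 1725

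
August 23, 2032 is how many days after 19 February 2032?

186

Feb 19, 2032 → Mar 19, 2032: 29 days (February has 29).
Mar 19, 2032 → Apr 19, 2032: 31 days (March has 31).
Apr 19, 2032 → May 19, 2032: 30 days (April has 30).
May 19, 2032 → Jun 19, 2032: 31 days (May has 31).
Jun 19, 2032 → Jul 19, 2032: 30 days (June has 30).
Jul 19, 2032 → Aug 19, 2032: 31 days (July has 31).
Aug 19, 2032 → Aug 23, 2032: 4 days.
Total: 186 days.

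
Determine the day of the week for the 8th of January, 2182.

Tuesday

January 1, 2182 is a Tuesday.
Jan 1, 2182 → Jan 8, 2182: 7 days.
Total: 7 days.
7 mod 7 = 0, so Tuesday + 0 = Tuesday.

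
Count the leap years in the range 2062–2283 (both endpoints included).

53

Multiples of 4 in [2062,2283]: 55.
Of those, multiples of 100: 2 (not leap unless ÷400).
Multiples of 400: 0.
Leap years = 55 − 2 + 0 = 53.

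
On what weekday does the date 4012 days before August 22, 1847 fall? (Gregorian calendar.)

Saturday

Aug 22, 1847 is a Sunday.
4012 mod 7 = 1, so 4012 days before a Sunday is Sunday − 1 = Saturday.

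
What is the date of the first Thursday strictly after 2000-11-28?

Nov 28, 2000 is a Tuesday.
From Tuesday to the next Thursday is 2 days.
Nov 28, 2000 + 2 = Nov 30, 2000.

November 30, 2000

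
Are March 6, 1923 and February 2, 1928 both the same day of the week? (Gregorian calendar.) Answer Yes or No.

From Mar 6, 1923 to Feb 2, 1928 is 1794 days.
1794 mod 7 = 2, so they are different weekdays.
(Mar 6, 1923 is a Tuesday; Feb 2, 1928 is a Thursday.)

No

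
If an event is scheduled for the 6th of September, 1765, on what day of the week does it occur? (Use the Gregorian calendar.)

Doomsday rule: the anchor day for the 1700s is Sunday. For year 65: 65÷12 = 5 r 5, and 5÷4 = 1, so 5+5+1 = 11.
Sunday + 11 ≡ Thursday — that's 1765's doomsday.
In September the doomsday date is Sep 5.
Sep 6 is 1 day after Sep 5; 1 mod 7 = 1, so Thursday + 1 = Friday.

Friday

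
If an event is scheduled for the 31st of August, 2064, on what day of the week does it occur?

Sunday

Doomsday rule: the anchor day for the 2000s is Tuesday. For year 64: 64÷12 = 5 r 4, and 4÷4 = 1, so 5+4+1 = 10.
Tuesday + 10 ≡ Friday — that's 2064's doomsday.
In August the doomsday date is Aug 8.
Aug 31 is 23 days after Aug 8; 23 mod 7 = 2, so Friday + 2 = Sunday.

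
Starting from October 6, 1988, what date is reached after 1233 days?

February 21, 1992

+365 (one year) → Oct 6, 1989 (868 left).
+365 (one year) → Oct 6, 1990 (503 left).
+365 (one year) → Oct 6, 1991 (138 left).
Oct has 31 days: +26 → Nov 1, 1991 (112 left).
Nov has 30 days: +30 → Dec 1, 1991 (82 left).
Dec has 31 days: +31 → Jan 1, 1992 (51 left).
Jan has 31 days: +31 → Feb 1, 1992 (20 left).
+20 → Feb 21, 1992.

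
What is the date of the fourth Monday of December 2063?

December 24, 2063

December 1, 2063 is a Saturday.
The first Monday is therefore December 3 (2 days later).
The fourth Monday is 3 + 3×7 = December 24.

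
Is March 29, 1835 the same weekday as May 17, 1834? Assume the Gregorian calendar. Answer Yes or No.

From May 17, 1834 to Mar 29, 1835 is 316 days.
316 mod 7 = 1, so they are different weekdays.
(May 17, 1834 is a Saturday; Mar 29, 1835 is a Sunday.)

No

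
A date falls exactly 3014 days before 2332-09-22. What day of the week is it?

Sunday

Sep 22, 2332 is a Thursday.
3014 mod 7 = 4, so 3014 days before a Thursday is Thursday − 4 = Sunday.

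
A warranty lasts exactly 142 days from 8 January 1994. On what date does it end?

May 30, 1994

Jan has 31 days: +24 → Feb 1, 1994 (118 left).
Feb has 28 days: +28 → Mar 1, 1994 (90 left).
Mar has 31 days: +31 → Apr 1, 1994 (59 left).
Apr has 30 days: +30 → May 1, 1994 (29 left).
+29 → May 30, 1994.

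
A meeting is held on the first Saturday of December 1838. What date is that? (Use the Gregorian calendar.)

December 1, 1838 is a Saturday.
The first Saturday is therefore December 1 (same day).

December 1, 1838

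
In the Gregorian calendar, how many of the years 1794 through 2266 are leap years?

Multiples of 4 in [1794,2266]: 118.
Of those, multiples of 100: 5 (not leap unless ÷400).
Multiples of 400: 1.
Leap years = 118 − 5 + 1 = 114.

114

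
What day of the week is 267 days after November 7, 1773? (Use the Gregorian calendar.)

First find the weekday of Nov 7, 1773. Doomsday rule: the anchor day for the 1700s is Sunday. For year 73: 73÷12 = 6 r 1, and 1÷4 = 0, so 6+1+0 = 7.
Sunday + 7 ≡ Sunday — that's 1773's doomsday.
In November the doomsday date is Nov 7.
Nov 7 is the doomsday itself: Sunday.
267 mod 7 = 1, so 267 days after a Sunday is Sunday + 1 = Monday.

Monday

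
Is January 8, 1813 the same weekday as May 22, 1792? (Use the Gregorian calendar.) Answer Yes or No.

No

From May 22, 1792 to Jan 8, 1813 is 7535 days.
7535 mod 7 = 3, so they are different weekdays.
(May 22, 1792 is a Tuesday; Jan 8, 1813 is a Friday.)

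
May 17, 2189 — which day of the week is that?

Sunday

Doomsday rule: the anchor day for the 2100s is Sunday. For year 89: 89÷12 = 7 r 5, and 5÷4 = 1, so 7+5+1 = 13.
Sunday + 13 ≡ Saturday — that's 2189's doomsday.
In May the doomsday date is May 9.
May 17 is 8 days after May 9; 8 mod 7 = 1, so Saturday + 1 = Sunday.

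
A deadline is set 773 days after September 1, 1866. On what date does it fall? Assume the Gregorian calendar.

+365 (one year) → Sep 1, 1867 (408 left).
+366 (one year; includes Feb 29, 1868) → Sep 1, 1868 (42 left).
Sep has 30 days: +30 → Oct 1, 1868 (12 left).
+12 → Oct 13, 1868.

October 13, 1868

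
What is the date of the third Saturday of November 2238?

November 17, 2238

November 1, 2238 is a Thursday.
The first Saturday is therefore November 3 (2 days later).
The third Saturday is 3 + 2×7 = November 17.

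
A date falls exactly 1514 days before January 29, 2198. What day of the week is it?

Saturday

First find the weekday of Jan 29, 2198. Doomsday rule: the anchor day for the 2100s is Sunday. For year 98: 98÷12 = 8 r 2, and 2÷4 = 0, so 8+2+0 = 10.
Sunday + 10 ≡ Wednesday — that's 2198's doomsday.
In January the doomsday date is Jan 3 (2198 is not a leap year).
Jan 29 is 26 days after Jan 3; 26 mod 7 = 5, so Wednesday + 5 = Monday.
1514 mod 7 = 2, so 1514 days before a Monday is Monday − 2 = Saturday.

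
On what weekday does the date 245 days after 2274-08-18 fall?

Tuesday

First find the weekday of Aug 18, 2274. Doomsday rule: the anchor day for the 2200s is Friday. For year 74: 74÷12 = 6 r 2, and 2÷4 = 0, so 6+2+0 = 8.
Friday + 8 ≡ Saturday — that's 2274's doomsday.
In August the doomsday date is Aug 8.
Aug 18 is 10 days after Aug 8; 10 mod 7 = 3, so Saturday + 3 = Tuesday.
245 mod 7 = 0, so 245 days after a Tuesday is Tuesday + 0 = Tuesday.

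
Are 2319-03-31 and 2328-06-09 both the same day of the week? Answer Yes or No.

No

From Mar 31, 2319 to Jun 9, 2328 is 3358 days.
3358 mod 7 = 5, so they are different weekdays.
(Mar 31, 2319 is a Monday; Jun 9, 2328 is a Saturday.)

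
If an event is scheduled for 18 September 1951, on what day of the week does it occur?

Doomsday rule: the anchor day for the 1900s is Wednesday. For year 51: 51÷12 = 4 r 3, and 3÷4 = 0, so 4+3+0 = 7.
Wednesday + 7 ≡ Wednesday — that's 1951's doomsday.
In September the doomsday date is Sep 5.
Sep 18 is 13 days after Sep 5; 13 mod 7 = 6, so Wednesday + 6 = Tuesday.

Tuesday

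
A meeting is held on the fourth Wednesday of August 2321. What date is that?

August 1, 2321 is a Monday.
The first Wednesday is therefore August 3 (2 days later).
The fourth Wednesday is 3 + 3×7 = August 24.

August 24, 2321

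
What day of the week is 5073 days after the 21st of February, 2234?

Wednesday

Feb 21, 2234 is a Friday.
5073 mod 7 = 5, so 5073 days after a Friday is Friday + 5 = Wednesday.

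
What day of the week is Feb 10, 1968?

Saturday

Doomsday rule: the anchor day for the 1900s is Wednesday. For year 68: 68÷12 = 5 r 8, and 8÷4 = 2, so 5+8+2 = 15.
Wednesday + 15 ≡ Thursday — that's 1968's doomsday.
In February the doomsday date is Feb 29 (1968 is a leap year (divisible by 4)).
Feb 10 is 19 days before Feb 29; 19 mod 7 = 5, so Thursday − 5 = Saturday.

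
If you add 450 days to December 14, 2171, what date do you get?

+366 (one year; includes Feb 29, 2172) → Dec 14, 2172 (84 left).
Dec has 31 days: +18 → Jan 1, 2173 (66 left).
Jan has 31 days: +31 → Feb 1, 2173 (35 left).
Feb has 28 days: +28 → Mar 1, 2173 (7 left).
+7 → Mar 8, 2173.

March 8, 2173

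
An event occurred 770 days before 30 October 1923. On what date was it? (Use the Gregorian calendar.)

September 20, 1921

−365 (one year) → Oct 30, 1922 (405 left).
−365 (one year) → Oct 30, 1921 (40 left).
−30 → Sep 30, 1921 (end of Sep, 30 days; 10 left).
−10 → Sep 20, 1921.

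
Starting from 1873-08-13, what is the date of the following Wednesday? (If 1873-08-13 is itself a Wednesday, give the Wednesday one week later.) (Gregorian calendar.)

August 20, 1873

Aug 13, 1873 is a Wednesday.
From Wednesday to the next Wednesday is 7 days.
Aug 13, 1873 + 7 = Aug 20, 1873.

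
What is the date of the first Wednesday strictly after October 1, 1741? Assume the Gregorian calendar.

Oct 1, 1741 is a Sunday.
From Sunday to the next Wednesday is 3 days.
Oct 1, 1741 + 3 = Oct 4, 1741.

October 4, 1741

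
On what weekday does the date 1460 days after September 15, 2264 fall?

Monday

Sep 15, 2264 is a Thursday.
1460 mod 7 = 4, so 1460 days after a Thursday is Thursday + 4 = Monday.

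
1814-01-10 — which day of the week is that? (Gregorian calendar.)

Monday

Doomsday rule: the anchor day for the 1800s is Friday. For year 14: 14÷12 = 1 r 2, and 2÷4 = 0, so 1+2+0 = 3.
Friday + 3 ≡ Monday — that's 1814's doomsday.
In January the doomsday date is Jan 3 (1814 is not a leap year).
Jan 10 is 7 days after Jan 3; 7 mod 7 = 0, so Monday + 0 = Monday.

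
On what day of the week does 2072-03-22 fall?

Tuesday

January 1, 2072 is a Friday.
Jan 1, 2072 → Feb 1, 2072: 31 days (January has 31).
Feb 1, 2072 → Mar 1, 2072: 29 days (February has 29).
Mar 1, 2072 → Mar 22, 2072: 21 days.
Total: 81 days.
81 mod 7 = 4, so Friday + 4 = Tuesday.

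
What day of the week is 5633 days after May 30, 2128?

Friday

First find the weekday of May 30, 2128. Doomsday rule: the anchor day for the 2100s is Sunday. For year 28: 28÷12 = 2 r 4, and 4÷4 = 1, so 2+4+1 = 7.
Sunday + 7 ≡ Sunday — that's 2128's doomsday.
In May the doomsday date is May 9.
May 30 is 21 days after May 9; 21 mod 7 = 0, so Sunday + 0 = Sunday.
5633 mod 7 = 5, so 5633 days after a Sunday is Sunday + 5 = Friday.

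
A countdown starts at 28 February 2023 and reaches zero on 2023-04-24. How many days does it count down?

Feb 28, 2023 → Mar 28, 2023: 28 days (February has 28).
Mar 28, 2023 → Apr 24, 2023: 27 days.
Total: 55 days.

55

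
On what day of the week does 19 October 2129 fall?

Wednesday

January 1, 2129 is a Saturday.
Jan 1, 2129 → Feb 1, 2129: 31 days (January has 31).
Feb 1, 2129 → Mar 1, 2129: 28 days (February has 28).
Mar 1, 2129 → Apr 1, 2129: 31 days (March has 31).
Apr 1, 2129 → May 1, 2129: 30 days (April has 30).
May 1, 2129 → Jun 1, 2129: 31 days (May has 31).
Jun 1, 2129 → Jul 1, 2129: 30 days (June has 30).
Jul 1, 2129 → Aug 1, 2129: 31 days (July has 31).
Aug 1, 2129 → Sep 1, 2129: 31 days (August has 31).
Sep 1, 2129 → Oct 1, 2129: 30 days (September has 30).
Oct 1, 2129 → Oct 19, 2129: 18 days.
Total: 291 days.
291 mod 7 = 4, so Saturday + 4 = Wednesday.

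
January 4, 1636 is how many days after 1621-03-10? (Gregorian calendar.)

Mar 10, 1621 → Mar 10, 1622: 365 days.
Mar 10, 1622 → Mar 10, 1623: 365 days.
Mar 10, 1623 → Mar 10, 1624: 366 days (Feb 29, 1624 is in that span).
Mar 10, 1624 → Mar 10, 1625: 365 days.
Mar 10, 1625 → Mar 10, 1626: 365 days.
Mar 10, 1626 → Mar 10, 1627: 365 days.
Mar 10, 1627 → Mar 10, 1628: 366 days (Feb 29, 1628 is in that span).
Mar 10, 1628 → Mar 10, 1629: 365 days.
Mar 10, 1629 → Mar 10, 1630: 365 days.
Mar 10, 1630 → Mar 10, 1631: 365 days.
Mar 10, 1631 → Mar 10, 1632: 366 days (Feb 29, 1632 is in that span).
Mar 10, 1632 → Mar 10, 1633: 365 days.
Mar 10, 1633 → Mar 10, 1634: 365 days.
Mar 10, 1634 → Mar 10, 1635: 365 days.
Mar 10, 1635 → Apr 10, 1635: 31 days (March has 31).
Apr 10, 1635 → May 10, 1635: 30 days (April has 30).
May 10, 1635 → Jun 10, 1635: 31 days (May has 31).
Jun 10, 1635 → Jul 10, 1635: 30 days (June has 30).
Jul 10, 1635 → Aug 10, 1635: 31 days (July has 31).
Aug 10, 1635 → Sep 10, 1635: 31 days (August has 31).
Sep 10, 1635 → Oct 10, 1635: 30 days (September has 30).
Oct 10, 1635 → Nov 10, 1635: 31 days (October has 31).
Nov 10, 1635 → Dec 10, 1635: 30 days (November has 30).
Dec 10, 1635 → Jan 4, 1636: 25 days.
Total: 5413 days.

5413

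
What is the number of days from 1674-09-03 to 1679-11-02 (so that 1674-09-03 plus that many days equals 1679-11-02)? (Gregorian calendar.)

Sep 3, 1674 → Sep 3, 1675: 365 days.
Sep 3, 1675 → Sep 3, 1676: 366 days (Feb 29, 1676 is in that span).
Sep 3, 1676 → Sep 3, 1677: 365 days.
Sep 3, 1677 → Sep 3, 1678: 365 days.
Sep 3, 1678 → Sep 3, 1679: 365 days.
Sep 3, 1679 → Oct 3, 1679: 30 days (September has 30).
Oct 3, 1679 → Nov 2, 1679: 30 days.
Total: 1886 days.

1886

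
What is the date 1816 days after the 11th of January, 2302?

+365 (one year) → Jan 11, 2303 (1451 left).
+365 (one year) → Jan 11, 2304 (1086 left).
+366 (one year; includes Feb 29, 2304) → Jan 11, 2305 (720 left).
+365 (one year) → Jan 11, 2306 (355 left).
Jan has 31 days: +21 → Feb 1, 2306 (334 left).
Feb has 28 days: +28 → Mar 1, 2306 (306 left).
Mar has 31 days: +31 → Apr 1, 2306 (275 left).
Apr has 30 days: +30 → May 1, 2306 (245 left).
May has 31 days: +31 → Jun 1, 2306 (214 left).
Jun has 30 days: +30 → Jul 1, 2306 (184 left).
Jul has 31 days: +31 → Aug 1, 2306 (153 left).
Aug has 31 days: +31 → Sep 1, 2306 (122 left).
Sep has 30 days: +30 → Oct 1, 2306 (92 left).
Oct has 31 days: +31 → Nov 1, 2306 (61 left).
Nov has 30 days: +30 → Dec 1, 2306 (31 left).
Dec has 31 days: +31 → Jan 1, 2307 (0 left).

January 1, 2307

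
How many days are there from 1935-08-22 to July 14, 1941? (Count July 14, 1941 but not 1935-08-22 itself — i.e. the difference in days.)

Aug 22, 1935 → Aug 22, 1936: 366 days (Feb 29, 1936 is in that span).
Aug 22, 1936 → Aug 22, 1937: 365 days.
Aug 22, 1937 → Aug 22, 1938: 365 days.
Aug 22, 1938 → Aug 22, 1939: 365 days.
Aug 22, 1939 → Aug 22, 1940: 366 days (Feb 29, 1940 is in that span).
Aug 22, 1940 → Sep 22, 1940: 31 days (August has 31).
Sep 22, 1940 → Oct 22, 1940: 30 days (September has 30).
Oct 22, 1940 → Nov 22, 1940: 31 days (October has 31).
Nov 22, 1940 → Dec 22, 1940: 30 days (November has 30).
Dec 22, 1940 → Jan 22, 1941: 31 days (December has 31).
Jan 22, 1941 → Feb 22, 1941: 31 days (January has 31).
Feb 22, 1941 → Mar 22, 1941: 28 days (February has 28).
Mar 22, 1941 → Apr 22, 1941: 31 days (March has 31).
Apr 22, 1941 → May 22, 1941: 30 days (April has 30).
May 22, 1941 → Jun 22, 1941: 31 days (May has 31).
Jun 22, 1941 → Jul 14, 1941: 22 days.
Total: 2153 days.

2153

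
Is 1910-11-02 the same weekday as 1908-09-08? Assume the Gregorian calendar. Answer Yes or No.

No

From Sep 8, 1908 to Nov 2, 1910 is 785 days.
785 mod 7 = 1, so they are different weekdays.
(Sep 8, 1908 is a Tuesday; Nov 2, 1910 is a Wednesday.)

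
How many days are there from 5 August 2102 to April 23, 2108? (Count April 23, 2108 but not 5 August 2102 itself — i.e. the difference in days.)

2088

Aug 5, 2102 → Aug 5, 2103: 365 days.
Aug 5, 2103 → Aug 5, 2104: 366 days (Feb 29, 2104 is in that span).
Aug 5, 2104 → Aug 5, 2105: 365 days.
Aug 5, 2105 → Aug 5, 2106: 365 days.
Aug 5, 2106 → Aug 5, 2107: 365 days.
Aug 5, 2107 → Sep 5, 2107: 31 days (August has 31).
Sep 5, 2107 → Oct 5, 2107: 30 days (September has 30).
Oct 5, 2107 → Nov 5, 2107: 31 days (October has 31).
Nov 5, 2107 → Dec 5, 2107: 30 days (November has 30).
Dec 5, 2107 → Jan 5, 2108: 31 days (December has 31).
Jan 5, 2108 → Feb 5, 2108: 31 days (January has 31).
Feb 5, 2108 → Mar 5, 2108: 29 days (February has 29).
Mar 5, 2108 → Apr 5, 2108: 31 days (March has 31).
Apr 5, 2108 → Apr 23, 2108: 18 days.
Total: 2088 days.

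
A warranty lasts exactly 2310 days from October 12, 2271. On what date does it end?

February 7, 2278

+366 (one year; includes Feb 29, 2272) → Oct 12, 2272 (1944 left).
+365 (one year) → Oct 12, 2273 (1579 left).
+365 (one year) → Oct 12, 2274 (1214 left).
+365 (one year) → Oct 12, 2275 (849 left).
+366 (one year; includes Feb 29, 2276) → Oct 12, 2276 (483 left).
+365 (one year) → Oct 12, 2277 (118 left).
Oct has 31 days: +20 → Nov 1, 2277 (98 left).
Nov has 30 days: +30 → Dec 1, 2277 (68 left).
Dec has 31 days: +31 → Jan 1, 2278 (37 left).
Jan has 31 days: +31 → Feb 1, 2278 (6 left).
+6 → Feb 7, 2278.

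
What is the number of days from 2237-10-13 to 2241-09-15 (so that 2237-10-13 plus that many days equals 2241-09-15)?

1433

Oct 13, 2237 → Oct 13, 2238: 365 days.
Oct 13, 2238 → Oct 13, 2239: 365 days.
Oct 13, 2239 → Oct 13, 2240: 366 days (Feb 29, 2240 is in that span).
Oct 13, 2240 → Nov 13, 2240: 31 days (October has 31).
Nov 13, 2240 → Dec 13, 2240: 30 days (November has 30).
Dec 13, 2240 → Jan 13, 2241: 31 days (December has 31).
Jan 13, 2241 → Feb 13, 2241: 31 days (January has 31).
Feb 13, 2241 → Mar 13, 2241: 28 days (February has 28).
Mar 13, 2241 → Apr 13, 2241: 31 days (March has 31).
Apr 13, 2241 → May 13, 2241: 30 days (April has 30).
May 13, 2241 → Jun 13, 2241: 31 days (May has 31).
Jun 13, 2241 → Jul 13, 2241: 30 days (June has 30).
Jul 13, 2241 → Aug 13, 2241: 31 days (July has 31).
Aug 13, 2241 → Sep 13, 2241: 31 days (August has 31).
Sep 13, 2241 → Sep 15, 2241: 2 days.
Total: 1433 days.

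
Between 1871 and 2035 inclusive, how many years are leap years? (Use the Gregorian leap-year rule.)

40

Multiples of 4 in [1871,2035]: 41.
Of those, multiples of 100: 2 (not leap unless ÷400).
Multiples of 400: 1.
Leap years = 41 − 2 + 1 = 40.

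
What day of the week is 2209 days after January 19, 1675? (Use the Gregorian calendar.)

Wednesday

First find the weekday of Jan 19, 1675. Doomsday rule: the anchor day for the 1600s is Tuesday. For year 75: 75÷12 = 6 r 3, and 3÷4 = 0, so 6+3+0 = 9.
Tuesday + 9 ≡ Thursday — that's 1675's doomsday.
In January the doomsday date is Jan 3 (1675 is not a leap year).
Jan 19 is 16 days after Jan 3; 16 mod 7 = 2, so Thursday + 2 = Saturday.
2209 mod 7 = 4, so 2209 days after a Saturday is Saturday + 4 = Wednesday.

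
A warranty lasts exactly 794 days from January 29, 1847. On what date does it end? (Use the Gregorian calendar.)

April 2, 1849

+365 (one year) → Jan 29, 1848 (429 left).
+366 (one year; includes Feb 29, 1848) → Jan 29, 1849 (63 left).
Jan has 31 days: +3 → Feb 1, 1849 (60 left).
Feb has 28 days: +28 → Mar 1, 1849 (32 left).
Mar has 31 days: +31 → Apr 1, 1849 (1 left).
+1 → Apr 2, 1849.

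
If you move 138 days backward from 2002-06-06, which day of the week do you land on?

Saturday

Jun 6, 2002 is a Thursday.
138 mod 7 = 5, so 138 days before a Thursday is Thursday − 5 = Saturday.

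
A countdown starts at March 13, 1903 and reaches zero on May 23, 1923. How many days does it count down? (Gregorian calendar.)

7376

Mar 13, 1903 → Mar 13, 1904: 366 days (Feb 29, 1904 is in that span).
Mar 13, 1904 → Mar 13, 1905: 365 days.
Mar 13, 1905 → Mar 13, 1906: 365 days.
Mar 13, 1906 → Mar 13, 1907: 365 days.
Mar 13, 1907 → Mar 13, 1908: 366 days (Feb 29, 1908 is in that span).
Mar 13, 1908 → Mar 13, 1909: 365 days.
Mar 13, 1909 → Mar 13, 1910: 365 days.
Mar 13, 1910 → Mar 13, 1911: 365 days.
Mar 13, 1911 → Mar 13, 1912: 366 days (Feb 29, 1912 is in that span).
Mar 13, 1912 → Mar 13, 1913: 365 days.
Mar 13, 1913 → Mar 13, 1914: 365 days.
Mar 13, 1914 → Mar 13, 1915: 365 days.
Mar 13, 1915 → Mar 13, 1916: 366 days (Feb 29, 1916 is in that span).
Mar 13, 1916 → Mar 13, 1917: 365 days.
Mar 13, 1917 → Mar 13, 1918: 365 days.
Mar 13, 1918 → Mar 13, 1919: 365 days.
Mar 13, 1919 → Mar 13, 1920: 366 days (Feb 29, 1920 is in that span).
Mar 13, 1920 → Mar 13, 1921: 365 days.
Mar 13, 1921 → Mar 13, 1922: 365 days.
Mar 13, 1922 → Mar 13, 1923: 365 days.
Mar 13, 1923 → Apr 13, 1923: 31 days (March has 31).
Apr 13, 1923 → May 13, 1923: 30 days (April has 30).
May 13, 1923 → May 23, 1923: 10 days.
Total: 7376 days.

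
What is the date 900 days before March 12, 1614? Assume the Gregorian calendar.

−365 (one year) → Mar 12, 1613 (535 left).
−365 (one year) → Mar 12, 1612 (170 left).
−12 → Feb 29, 1612 (end of Feb, 29 days; 158 left).
−29 → Jan 31, 1612 (end of Jan, 31 days; 129 left).
−31 → Dec 31, 1611 (end of Dec, 31 days; 98 left).
−31 → Nov 30, 1611 (end of Nov, 30 days; 67 left).
−30 → Oct 31, 1611 (end of Oct, 31 days; 37 left).
−31 → Sep 30, 1611 (end of Sep, 30 days; 6 left).
−6 → Sep 24, 1611.

September 24, 1611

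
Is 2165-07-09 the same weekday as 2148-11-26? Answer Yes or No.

Yes

From Nov 26, 2148 to Jul 9, 2165 is 6069 days.
6069 mod 7 = 0, so they are the same weekday.
(Nov 26, 2148 is a Tuesday; Jul 9, 2165 is a Tuesday.)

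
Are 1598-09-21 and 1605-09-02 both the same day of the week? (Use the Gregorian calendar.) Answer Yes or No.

From Sep 21, 1598 to Sep 2, 1605 is 2538 days.
2538 mod 7 = 4, so they are different weekdays.
(Sep 21, 1598 is a Monday; Sep 2, 1605 is a Friday.)

No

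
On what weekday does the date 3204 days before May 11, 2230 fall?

May 11, 2230 is a Tuesday.
3204 mod 7 = 5, so 3204 days before a Tuesday is Tuesday − 5 = Thursday.

Thursday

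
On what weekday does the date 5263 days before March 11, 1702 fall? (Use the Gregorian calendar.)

First find the weekday of Mar 11, 1702. Doomsday rule: the anchor day for the 1700s is Sunday. For year 02: 2÷12 = 0 r 2, and 2÷4 = 0, so 0+2+0 = 2.
Sunday + 2 ≡ Tuesday — that's 1702's doomsday.
In March the doomsday date is Mar 14.
Mar 11 is 3 days before Mar 14; 3 mod 7 = 3, so Tuesday − 3 = Saturday.
5263 mod 7 = 6, so 5263 days before a Saturday is Saturday − 6 = Sunday.

Sunday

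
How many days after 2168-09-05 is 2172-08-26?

1451

Sep 5, 2168 → Sep 5, 2169: 365 days.
Sep 5, 2169 → Sep 5, 2170: 365 days.
Sep 5, 2170 → Sep 5, 2171: 365 days.
Sep 5, 2171 → Oct 5, 2171: 30 days (September has 30).
Oct 5, 2171 → Nov 5, 2171: 31 days (October has 31).
Nov 5, 2171 → Dec 5, 2171: 30 days (November has 30).
Dec 5, 2171 → Jan 5, 2172: 31 days (December has 31).
Jan 5, 2172 → Feb 5, 2172: 31 days (January has 31).
Feb 5, 2172 → Mar 5, 2172: 29 days (February has 29).
Mar 5, 2172 → Apr 5, 2172: 31 days (March has 31).
Apr 5, 2172 → May 5, 2172: 30 days (April has 30).
May 5, 2172 → Jun 5, 2172: 31 days (May has 31).
Jun 5, 2172 → Jul 5, 2172: 30 days (June has 30).
Jul 5, 2172 → Aug 5, 2172: 31 days (July has 31).
Aug 5, 2172 → Aug 26, 2172: 21 days.
Total: 1451 days.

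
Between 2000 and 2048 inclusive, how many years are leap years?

Multiples of 4 in [2000,2048]: 13.
Of those, multiples of 100: 1 (not leap unless ÷400).
Multiples of 400: 1.
Leap years = 13 − 1 + 1 = 13.

13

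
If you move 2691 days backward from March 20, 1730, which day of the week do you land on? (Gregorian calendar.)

Mar 20, 1730 is a Monday.
2691 mod 7 = 3, so 2691 days before a Monday is Monday − 3 = Friday.

Friday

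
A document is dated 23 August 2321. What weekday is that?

Tuesday

Doomsday rule: the anchor day for the 2300s is Wednesday. For year 21: 21÷12 = 1 r 9, and 9÷4 = 2, so 1+9+2 = 12.
Wednesday + 12 ≡ Monday — that's 2321's doomsday.
In August the doomsday date is Aug 8.
Aug 23 is 15 days after Aug 8; 15 mod 7 = 1, so Monday + 1 = Tuesday.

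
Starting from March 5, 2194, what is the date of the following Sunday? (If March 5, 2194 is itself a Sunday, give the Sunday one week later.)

Mar 5, 2194 is a Wednesday.
From Wednesday to the next Sunday is 4 days.
Mar 5, 2194 + 4 = Mar 9, 2194.

March 9, 2194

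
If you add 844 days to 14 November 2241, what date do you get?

March 7, 2244

+365 (one year) → Nov 14, 2242 (479 left).
+365 (one year) → Nov 14, 2243 (114 left).
Nov has 30 days: +17 → Dec 1, 2243 (97 left).
Dec has 31 days: +31 → Jan 1, 2244 (66 left).
Jan has 31 days: +31 → Feb 1, 2244 (35 left).
Feb has 29 days: +29 → Mar 1, 2244 (6 left).
+6 → Mar 7, 2244.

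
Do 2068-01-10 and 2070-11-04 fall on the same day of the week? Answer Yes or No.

Yes

From Jan 10, 2068 to Nov 4, 2070 is 1029 days.
1029 mod 7 = 0, so they are the same weekday.
(Jan 10, 2068 is a Tuesday; Nov 4, 2070 is a Tuesday.)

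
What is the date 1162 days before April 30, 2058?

−365 (one year) → Apr 30, 2057 (797 left).
−365 (one year) → Apr 30, 2056 (432 left).
−366 (one year; includes Feb 29, 2056) → Apr 30, 2055 (66 left).
−30 → Mar 31, 2055 (end of Mar, 31 days; 36 left).
−31 → Feb 28, 2055 (end of Feb, 28 days; 5 left).
−5 → Feb 23, 2055.

February 23, 2055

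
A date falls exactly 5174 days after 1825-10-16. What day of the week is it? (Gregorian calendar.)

First find the weekday of Oct 16, 1825. Doomsday rule: the anchor day for the 1800s is Friday. For year 25: 25÷12 = 2 r 1, and 1÷4 = 0, so 2+1+0 = 3.
Friday + 3 ≡ Monday — that's 1825's doomsday.
In October the doomsday date is Oct 10.
Oct 16 is 6 days after Oct 10; 6 mod 7 = 6, so Monday + 6 = Sunday.
5174 mod 7 = 1, so 5174 days after a Sunday is Sunday + 1 = Monday.

Monday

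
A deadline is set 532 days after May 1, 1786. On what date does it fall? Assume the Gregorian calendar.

+365 (one year) → May 1, 1787 (167 left).
May has 31 days: +31 → Jun 1, 1787 (136 left).
Jun has 30 days: +30 → Jul 1, 1787 (106 left).
Jul has 31 days: +31 → Aug 1, 1787 (75 left).
Aug has 31 days: +31 → Sep 1, 1787 (44 left).
Sep has 30 days: +30 → Oct 1, 1787 (14 left).
+14 → Oct 15, 1787.

October 15, 1787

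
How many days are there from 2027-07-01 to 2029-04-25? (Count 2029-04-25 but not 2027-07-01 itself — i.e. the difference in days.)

Jul 1, 2027 → Jul 1, 2028: 366 days (Feb 29, 2028 is in that span).
Jul 1, 2028 → Aug 1, 2028: 31 days (July has 31).
Aug 1, 2028 → Sep 1, 2028: 31 days (August has 31).
Sep 1, 2028 → Oct 1, 2028: 30 days (September has 30).
Oct 1, 2028 → Nov 1, 2028: 31 days (October has 31).
Nov 1, 2028 → Dec 1, 2028: 30 days (November has 30).
Dec 1, 2028 → Jan 1, 2029: 31 days (December has 31).
Jan 1, 2029 → Feb 1, 2029: 31 days (January has 31).
Feb 1, 2029 → Mar 1, 2029: 28 days (February has 28).
Mar 1, 2029 → Apr 1, 2029: 31 days (March has 31).
Apr 1, 2029 → Apr 25, 2029: 24 days.
Total: 664 days.

664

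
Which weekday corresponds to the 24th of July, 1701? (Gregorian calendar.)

Sunday

Doomsday rule: the anchor day for the 1700s is Sunday. For year 01: 1÷12 = 0 r 1, and 1÷4 = 0, so 0+1+0 = 1.
Sunday + 1 ≡ Monday — that's 1701's doomsday.
In July the doomsday date is Jul 11.
Jul 24 is 13 days after Jul 11; 13 mod 7 = 6, so Monday + 6 = Sunday.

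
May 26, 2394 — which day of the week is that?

Doomsday rule: the anchor day for the 2300s is Wednesday. For year 94: 94÷12 = 7 r 10, and 10÷4 = 2, so 7+10+2 = 19.
Wednesday + 19 ≡ Monday — that's 2394's doomsday.
In May the doomsday date is May 9.
May 26 is 17 days after May 9; 17 mod 7 = 3, so Monday + 3 = Thursday.

Thursday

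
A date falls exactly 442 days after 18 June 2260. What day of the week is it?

First find the weekday of Jun 18, 2260. Doomsday rule: the anchor day for the 2200s is Friday. For year 60: 60÷12 = 5 r 0, and 0÷4 = 0, so 5+0+0 = 5.
Friday + 5 ≡ Wednesday — that's 2260's doomsday.
In June the doomsday date is Jun 6.
Jun 18 is 12 days after Jun 6; 12 mod 7 = 5, so Wednesday + 5 = Monday.
442 mod 7 = 1, so 442 days after a Monday is Monday + 1 = Tuesday.

Tuesday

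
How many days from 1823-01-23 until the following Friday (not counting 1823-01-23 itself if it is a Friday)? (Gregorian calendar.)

Jan 23, 1823 is a Thursday.
From Thursday to the next Friday is 1 day.

1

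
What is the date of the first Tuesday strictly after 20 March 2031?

March 25, 2031

Mar 20, 2031 is a Thursday.
From Thursday to the next Tuesday is 5 days.
Mar 20, 2031 + 5 = Mar 25, 2031.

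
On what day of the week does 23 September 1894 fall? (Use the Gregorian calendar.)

Doomsday rule: the anchor day for the 1800s is Friday. For year 94: 94÷12 = 7 r 10, and 10÷4 = 2, so 7+10+2 = 19.
Friday + 19 ≡ Wednesday — that's 1894's doomsday.
In September the doomsday date is Sep 5.
Sep 23 is 18 days after Sep 5; 18 mod 7 = 4, so Wednesday + 4 = Sunday.

Sunday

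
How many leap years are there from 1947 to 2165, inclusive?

Multiples of 4 in [1947,2165]: 55.
Of those, multiples of 100: 2 (not leap unless ÷400).
Multiples of 400: 1.
Leap years = 55 − 2 + 1 = 54.

54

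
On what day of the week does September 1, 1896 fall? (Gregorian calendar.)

January 1, 1896 is a Wednesday.
Jan 1, 1896 → Feb 1, 1896: 31 days (January has 31).
Feb 1, 1896 → Mar 1, 1896: 29 days (February has 29).
Mar 1, 1896 → Apr 1, 1896: 31 days (March has 31).
Apr 1, 1896 → May 1, 1896: 30 days (April has 30).
May 1, 1896 → Jun 1, 1896: 31 days (May has 31).
Jun 1, 1896 → Jul 1, 1896: 30 days (June has 30).
Jul 1, 1896 → Aug 1, 1896: 31 days (July has 31).
Aug 1, 1896 → Sep 1, 1896: 31 days.
Total: 244 days.
244 mod 7 = 6, so Wednesday + 6 = Tuesday.

Tuesday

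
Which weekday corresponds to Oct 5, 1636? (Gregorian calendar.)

Sunday

Doomsday rule: the anchor day for the 1600s is Tuesday. For year 36: 36÷12 = 3 r 0, and 0÷4 = 0, so 3+0+0 = 3.
Tuesday + 3 ≡ Friday — that's 1636's doomsday.
In October the doomsday date is Oct 10.
Oct 5 is 5 days before Oct 10; 5 mod 7 = 5, so Friday − 5 = Sunday.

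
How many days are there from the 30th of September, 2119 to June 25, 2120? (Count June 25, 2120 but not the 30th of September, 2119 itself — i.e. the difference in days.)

269

Sep 30, 2119 → Oct 30, 2119: 30 days (September has 30).
Oct 30, 2119 → Nov 30, 2119: 31 days (October has 31).
Nov 30, 2119 → Dec 30, 2119: 30 days (November has 30).
Dec 30, 2119 → Jan 30, 2120: 31 days (December has 31).
Jan 30, 2120 → Feb 29, 2120: 30 days (January has 31).
Feb 29, 2120 → Mar 29, 2120: 29 days (February has 29).
Mar 29, 2120 → Apr 29, 2120: 31 days (March has 31).
Apr 29, 2120 → May 29, 2120: 30 days (April has 30).
May 29, 2120 → Jun 25, 2120: 27 days.
Total: 269 days.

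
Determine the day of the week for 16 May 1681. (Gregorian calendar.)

Friday

Doomsday rule: the anchor day for the 1600s is Tuesday. For year 81: 81÷12 = 6 r 9, and 9÷4 = 2, so 6+9+2 = 17.
Tuesday + 17 ≡ Friday — that's 1681's doomsday.
In May the doomsday date is May 9.
May 16 is 7 days after May 9; 7 mod 7 = 0, so Friday + 0 = Friday.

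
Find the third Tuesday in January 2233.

January 1, 2233 is a Tuesday.
The first Tuesday is therefore January 1 (same day).
The third Tuesday is 1 + 2×7 = January 15.

January 15, 2233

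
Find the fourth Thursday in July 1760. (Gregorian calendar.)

July 1, 1760 is a Tuesday.
The first Thursday is therefore July 3 (2 days later).
The fourth Thursday is 3 + 3×7 = July 24.

July 24, 1760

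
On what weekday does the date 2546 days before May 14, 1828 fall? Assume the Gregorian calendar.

May 14, 1828 is a Wednesday.
2546 mod 7 = 5, so 2546 days before a Wednesday is Wednesday − 5 = Friday.

Friday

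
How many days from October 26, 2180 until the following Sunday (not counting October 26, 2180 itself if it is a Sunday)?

3

Oct 26, 2180 is a Thursday.
From Thursday to the next Sunday is 3 days.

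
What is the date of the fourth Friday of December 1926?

December 1, 1926 is a Wednesday.
The first Friday is therefore December 3 (2 days later).
The fourth Friday is 3 + 3×7 = December 24.

December 24, 1926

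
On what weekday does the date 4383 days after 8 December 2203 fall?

Friday

First find the weekday of Dec 8, 2203. Doomsday rule: the anchor day for the 2200s is Friday. For year 03: 3÷12 = 0 r 3, and 3÷4 = 0, so 0+3+0 = 3.
Friday + 3 ≡ Monday — that's 2203's doomsday.
In December the doomsday date is Dec 12.
Dec 8 is 4 days before Dec 12; 4 mod 7 = 4, so Monday − 4 = Thursday.
4383 mod 7 = 1, so 4383 days after a Thursday is Thursday + 1 = Friday.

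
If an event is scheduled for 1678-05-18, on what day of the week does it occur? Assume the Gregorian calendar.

Wednesday

Doomsday rule: the anchor day for the 1600s is Tuesday. For year 78: 78÷12 = 6 r 6, and 6÷4 = 1, so 6+6+1 = 13.
Tuesday + 13 ≡ Monday — that's 1678's doomsday.
In May the doomsday date is May 9.
May 18 is 9 days after May 9; 9 mod 7 = 2, so Monday + 2 = Wednesday.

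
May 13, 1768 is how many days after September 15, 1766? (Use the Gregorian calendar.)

606

Sep 15, 1766 → Sep 15, 1767: 365 days.
Sep 15, 1767 → Oct 15, 1767: 30 days (September has 30).
Oct 15, 1767 → Nov 15, 1767: 31 days (October has 31).
Nov 15, 1767 → Dec 15, 1767: 30 days (November has 30).
Dec 15, 1767 → Jan 15, 1768: 31 days (December has 31).
Jan 15, 1768 → Feb 15, 1768: 31 days (January has 31).
Feb 15, 1768 → Mar 15, 1768: 29 days (February has 29).
Mar 15, 1768 → Apr 15, 1768: 31 days (March has 31).
Apr 15, 1768 → May 13, 1768: 28 days.
Total: 606 days.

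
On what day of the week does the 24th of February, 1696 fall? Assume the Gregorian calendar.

Doomsday rule: the anchor day for the 1600s is Tuesday. For year 96: 96÷12 = 8 r 0, and 0÷4 = 0, so 8+0+0 = 8.
Tuesday + 8 ≡ Wednesday — that's 1696's doomsday.
In February the doomsday date is Feb 29 (1696 is a leap year (divisible by 4)).
Feb 24 is 5 days before Feb 29; 5 mod 7 = 5, so Wednesday − 5 = Friday.

Friday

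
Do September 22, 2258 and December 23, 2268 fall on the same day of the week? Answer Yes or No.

From Sep 22, 2258 to Dec 23, 2268 is 3745 days.
3745 mod 7 = 0, so they are the same weekday.
(Sep 22, 2258 is a Wednesday; Dec 23, 2268 is a Wednesday.)

Yes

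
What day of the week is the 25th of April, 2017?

Tuesday

January 1, 2017 is a Sunday.
Jan 1, 2017 → Feb 1, 2017: 31 days (January has 31).
Feb 1, 2017 → Mar 1, 2017: 28 days (February has 28).
Mar 1, 2017 → Apr 1, 2017: 31 days (March has 31).
Apr 1, 2017 → Apr 25, 2017: 24 days.
Total: 114 days.
114 mod 7 = 2, so Sunday + 2 = Tuesday.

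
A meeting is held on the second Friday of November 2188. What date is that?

November 1, 2188 is a Saturday.
The first Friday is therefore November 7 (6 days later).
The second Friday is 7 + 1×7 = November 14.

November 14, 2188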